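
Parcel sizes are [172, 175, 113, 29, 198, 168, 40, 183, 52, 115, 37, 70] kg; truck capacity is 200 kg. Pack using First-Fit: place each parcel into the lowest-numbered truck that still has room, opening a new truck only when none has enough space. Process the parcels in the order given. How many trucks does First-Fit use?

8 trucks

Put 172 kg in truck 1; 28 kg remain.
Put 175 kg in truck 2; 25 kg remain.
Put 113 kg in truck 3; 87 kg remain.
Put 29 kg in truck 3; 58 kg remain.
Put 198 kg in truck 4; 2 kg remain.
Put 168 kg in truck 5; 32 kg remain.
Put 40 kg in truck 3; 18 kg remain.
Put 183 kg in truck 6; 17 kg remain.
Put 52 kg in truck 7; 148 kg remain.
Put 115 kg in truck 7; 33 kg remain.
Put 37 kg in truck 8; 163 kg remain.
Put 70 kg in truck 8; 93 kg remain.
Final trucks: [172] [175] [113,29,40] [198] [168] [183] [52,115] [37,70].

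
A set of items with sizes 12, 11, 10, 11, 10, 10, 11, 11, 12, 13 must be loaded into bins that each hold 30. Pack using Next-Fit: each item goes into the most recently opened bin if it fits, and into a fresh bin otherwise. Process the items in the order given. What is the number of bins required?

5

Put 12 in bin 1; 18 remain.
Put 11 in bin 1; 7 remain.
Put 10 in bin 2; 20 remain.
Put 11 in bin 2; 9 remain.
Put 10 in bin 3; 20 remain.
Put 10 in bin 3; 10 remain.
Put 11 in bin 4; 19 remain.
Put 11 in bin 4; 8 remain.
Put 12 in bin 5; 18 remain.
Put 13 in bin 5; 5 remain.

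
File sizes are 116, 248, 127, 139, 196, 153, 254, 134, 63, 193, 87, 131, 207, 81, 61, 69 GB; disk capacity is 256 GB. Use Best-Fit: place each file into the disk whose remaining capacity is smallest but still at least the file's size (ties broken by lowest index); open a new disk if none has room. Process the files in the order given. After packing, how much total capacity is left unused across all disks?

301

Put 116 GB in disk 1; 140 GB remain.
Put 248 GB in disk 2; 8 GB remain.
Put 127 GB in disk 1; 13 GB remain.
Put 139 GB in disk 3; 117 GB remain.
Put 196 GB in disk 4; 60 GB remain.
Put 153 GB in disk 5; 103 GB remain.
Put 254 GB in disk 6; 2 GB remain.
Put 134 GB in disk 7; 122 GB remain.
Put 63 GB in disk 5; 40 GB remain.
Put 193 GB in disk 8; 63 GB remain.
Put 87 GB in disk 3; 30 GB remain.
Put 131 GB in disk 9; 125 GB remain.
Put 207 GB in disk 10; 49 GB remain.
Put 81 GB in disk 7; 41 GB remain.
Put 61 GB in disk 8; 2 GB remain.
Put 69 GB in disk 9; 56 GB remain.
10 disks × 256 GB = 2560 GB; used 2259 GB; unused 301 GB.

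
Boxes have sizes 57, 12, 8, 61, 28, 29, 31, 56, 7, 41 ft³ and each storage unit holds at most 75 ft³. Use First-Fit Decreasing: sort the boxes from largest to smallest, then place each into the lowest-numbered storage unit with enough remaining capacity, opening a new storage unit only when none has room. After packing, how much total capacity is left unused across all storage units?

45

Sorted descending: 61, 57, 56, 41, 31, 29, 28, 12, 8, 7.
61 ft³ → storage unit 1 (remaining 14 ft³)
57 ft³ → storage unit 2 (remaining 18 ft³)
56 ft³ → storage unit 3 (remaining 19 ft³)
41 ft³ → storage unit 4 (remaining 34 ft³)
31 ft³ → storage unit 4 (remaining 3 ft³)
29 ft³ → storage unit 5 (remaining 46 ft³)
28 ft³ → storage unit 5 (remaining 18 ft³)
12 ft³ → storage unit 1 (remaining 2 ft³)
8 ft³ → storage unit 2 (remaining 10 ft³)
7 ft³ → storage unit 2 (remaining 3 ft³)
5 storage units × 75 ft³ = 375 ft³; used 330 ft³; unused 45 ft³.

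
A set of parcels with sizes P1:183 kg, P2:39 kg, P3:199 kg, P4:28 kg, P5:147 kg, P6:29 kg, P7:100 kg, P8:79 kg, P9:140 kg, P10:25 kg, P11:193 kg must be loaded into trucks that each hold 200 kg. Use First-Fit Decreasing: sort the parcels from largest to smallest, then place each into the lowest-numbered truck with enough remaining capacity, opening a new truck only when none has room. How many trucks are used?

7 trucks

Sorted descending: 199, 193, 183, 147, 140, 100, 79, 39, 29, 28, 25.
truck 1: place 199 kg, 1 kg left
truck 2: place 193 kg, 7 kg left
truck 3: place 183 kg, 17 kg left
truck 4: place 147 kg, 53 kg left
truck 5: place 140 kg, 60 kg left
truck 6: place 100 kg, 100 kg left
truck 6: place 79 kg, 21 kg left
truck 4: place 39 kg, 14 kg left
truck 5: place 29 kg, 31 kg left
truck 5: place 28 kg, 3 kg left
truck 7: place 25 kg, 175 kg left
Final trucks: [199] [193] [183] [147,39] [140,29,28] [100,79] [25].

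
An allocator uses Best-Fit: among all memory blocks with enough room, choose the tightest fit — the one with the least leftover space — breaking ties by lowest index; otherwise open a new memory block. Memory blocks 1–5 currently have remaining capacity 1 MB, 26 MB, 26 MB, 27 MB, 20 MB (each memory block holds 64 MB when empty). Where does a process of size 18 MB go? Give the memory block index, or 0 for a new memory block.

5

Memory blocks with room: memory block 2 (26 MB), memory block 3 (26 MB), memory block 4 (27 MB), memory block 5 (20 MB).
Tightest fit is memory block 5 with 20 MB free.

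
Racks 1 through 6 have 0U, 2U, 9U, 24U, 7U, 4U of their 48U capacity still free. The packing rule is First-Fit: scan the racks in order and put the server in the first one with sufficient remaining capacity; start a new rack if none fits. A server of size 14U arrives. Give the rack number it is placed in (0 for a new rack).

Racks with room: rack 4 (24U).
The first with room is rack 4.

4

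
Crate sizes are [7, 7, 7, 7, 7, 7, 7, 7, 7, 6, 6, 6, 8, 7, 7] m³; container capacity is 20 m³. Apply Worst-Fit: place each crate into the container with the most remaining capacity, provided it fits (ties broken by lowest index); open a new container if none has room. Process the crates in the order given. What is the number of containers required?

Put 7 m³ in container 1; 13 m³ remain.
Put 7 m³ in container 1; 6 m³ remain.
Put 7 m³ in container 2; 13 m³ remain.
Put 7 m³ in container 2; 6 m³ remain.
Put 7 m³ in container 3; 13 m³ remain.
Put 7 m³ in container 3; 6 m³ remain.
Put 7 m³ in container 4; 13 m³ remain.
Put 7 m³ in container 4; 6 m³ remain.
Put 7 m³ in container 5; 13 m³ remain.
Put 6 m³ in container 5; 7 m³ remain.
Put 6 m³ in container 5; 1 m³ remain.
Put 6 m³ in container 1; 0 m³ remain.
Put 8 m³ in container 6; 12 m³ remain.
Put 7 m³ in container 6; 5 m³ remain.
Put 7 m³ in container 7; 13 m³ remain.
Final containers: [7,7,6] [7,7] [7,7] [7,7] [7,6,6] [8,7] [7].

7 containers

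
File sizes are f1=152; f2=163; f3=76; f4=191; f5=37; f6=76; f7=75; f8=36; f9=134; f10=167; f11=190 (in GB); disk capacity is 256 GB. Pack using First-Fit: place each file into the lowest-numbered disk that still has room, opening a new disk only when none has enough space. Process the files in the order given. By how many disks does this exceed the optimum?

1

First-Fit: [152,76] [163,37,36] [191] [76,75] [134] [167] [190] → 7 disks.
Total size 1297 GB; any packing needs at least ⌈1297/256⌉ = 6 disks.
An optimal packing achieves that bound: [191,37] [190,36] [167,76] [163,76] [152,75] [134] → 6 disks.
Excess: 7 − 6 = 1.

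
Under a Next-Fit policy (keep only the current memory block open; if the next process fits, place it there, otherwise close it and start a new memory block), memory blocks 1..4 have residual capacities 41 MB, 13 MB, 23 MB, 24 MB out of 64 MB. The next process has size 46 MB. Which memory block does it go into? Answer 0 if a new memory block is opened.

0

Next-Fit only looks at memory block 4, which has 24 MB free.
46 MB does not fit, so a new memory block is opened.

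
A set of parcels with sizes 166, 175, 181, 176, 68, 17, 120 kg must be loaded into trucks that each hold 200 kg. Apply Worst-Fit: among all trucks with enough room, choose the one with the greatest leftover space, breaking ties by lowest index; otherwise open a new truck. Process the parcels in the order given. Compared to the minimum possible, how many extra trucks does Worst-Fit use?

1

Worst-Fit: [166] [175] [181] [176] [68,17] [120] → 6 trucks.
Total size 903 kg; any packing needs at least ⌈903/200⌉ = 5 trucks.
An optimal packing achieves that bound: [181,17] [176] [175] [166] [120,68] → 5 trucks.
Excess: 6 − 5 = 1.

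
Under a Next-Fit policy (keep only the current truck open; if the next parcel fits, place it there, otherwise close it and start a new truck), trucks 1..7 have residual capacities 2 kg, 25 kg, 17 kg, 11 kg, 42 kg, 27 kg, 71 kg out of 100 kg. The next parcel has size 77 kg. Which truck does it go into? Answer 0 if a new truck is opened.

0

Next-Fit only looks at truck 7, which has 71 kg free.
77 kg does not fit, so a new truck is opened.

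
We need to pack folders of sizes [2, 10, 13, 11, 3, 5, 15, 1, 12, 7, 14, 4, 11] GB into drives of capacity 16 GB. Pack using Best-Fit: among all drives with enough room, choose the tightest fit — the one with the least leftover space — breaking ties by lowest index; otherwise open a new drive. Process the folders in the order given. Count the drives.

2 GB → drive 1 (remaining 14 GB)
10 GB → drive 1 (remaining 4 GB)
13 GB → drive 2 (remaining 3 GB)
11 GB → drive 3 (remaining 5 GB)
3 GB → drive 2 (remaining 0 GB)
5 GB → drive 3 (remaining 0 GB)
15 GB → drive 4 (remaining 1 GB)
1 GB → drive 4 (remaining 0 GB)
12 GB → drive 5 (remaining 4 GB)
7 GB → drive 6 (remaining 9 GB)
14 GB → drive 7 (remaining 2 GB)
4 GB → drive 1 (remaining 0 GB)
11 GB → drive 8 (remaining 5 GB)
Final drives: [2,10,4] [13,3] [11,5] [15,1] [12] [7] [14] [11].

8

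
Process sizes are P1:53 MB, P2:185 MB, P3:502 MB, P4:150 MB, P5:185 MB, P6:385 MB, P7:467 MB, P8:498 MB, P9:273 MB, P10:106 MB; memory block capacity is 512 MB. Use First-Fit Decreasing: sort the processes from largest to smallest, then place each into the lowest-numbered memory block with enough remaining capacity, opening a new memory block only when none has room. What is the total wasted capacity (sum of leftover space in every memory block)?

268

Sorted descending: 502, 498, 467, 385, 273, 185, 185, 150, 106, 53.
memory block 1: place 502 MB, 10 MB left
memory block 2: place 498 MB, 14 MB left
memory block 3: place 467 MB, 45 MB left
memory block 4: place 385 MB, 127 MB left
memory block 5: place 273 MB, 239 MB left
memory block 5: place 185 MB, 54 MB left
memory block 6: place 185 MB, 327 MB left
memory block 6: place 150 MB, 177 MB left
memory block 4: place 106 MB, 21 MB left
memory block 5: place 53 MB, 1 MB left
6 memory blocks × 512 MB = 3072 MB; used 2804 MB; unused 268 MB.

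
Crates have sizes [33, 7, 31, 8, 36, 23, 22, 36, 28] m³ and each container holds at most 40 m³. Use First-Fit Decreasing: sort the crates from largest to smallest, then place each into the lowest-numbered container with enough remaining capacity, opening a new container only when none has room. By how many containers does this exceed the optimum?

0

First-Fit Decreasing: [36] [36] [33,7] [31,8] [28] [23] [22] → 7 containers.
7 crates exceed 20 m³ (half the capacity), and no two of those can share a container, so at least 7 containers are needed.
So 7 is already optimal.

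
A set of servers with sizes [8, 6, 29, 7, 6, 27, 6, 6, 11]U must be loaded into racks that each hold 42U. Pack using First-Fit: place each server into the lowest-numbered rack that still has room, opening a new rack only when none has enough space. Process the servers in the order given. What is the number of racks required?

3

Put 8U in rack 1; 34U remain.
Put 6U in rack 1; 28U remain.
Put 29U in rack 2; 13U remain.
Put 7U in rack 1; 21U remain.
Put 6U in rack 1; 15U remain.
Put 27U in rack 3; 15U remain.
Put 6U in rack 1; 9U remain.
Put 6U in rack 1; 3U remain.
Put 11U in rack 2; 2U remain.
Final racks: [8,6,7,6,6,6] [29,11] [27].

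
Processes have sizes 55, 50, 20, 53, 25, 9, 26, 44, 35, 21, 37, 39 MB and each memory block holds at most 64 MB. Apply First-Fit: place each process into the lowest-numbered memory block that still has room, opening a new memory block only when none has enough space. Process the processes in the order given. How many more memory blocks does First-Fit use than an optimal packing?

First-Fit: [55,9] [50] [20,25] [53] [26,35] [44] [21,37] [39] → 8 memory blocks.
Total size 414 MB; any packing needs at least ⌈414/64⌉ = 7 memory blocks.
An optimal packing achieves that bound: [55,9] [53] [50] [44,20] [39,25] [37,26] [35,21] → 7 memory blocks.
Excess: 8 − 7 = 1.

1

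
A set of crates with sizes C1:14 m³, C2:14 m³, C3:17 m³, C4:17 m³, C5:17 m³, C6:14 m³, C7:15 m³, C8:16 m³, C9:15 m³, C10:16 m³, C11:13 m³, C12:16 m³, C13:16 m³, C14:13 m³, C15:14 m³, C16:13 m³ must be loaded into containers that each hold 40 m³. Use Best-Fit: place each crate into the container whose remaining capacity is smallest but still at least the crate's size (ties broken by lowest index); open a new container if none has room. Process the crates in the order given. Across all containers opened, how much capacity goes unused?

80

C1 (14 m³) → container 1 (remaining 26 m³)
C2 (14 m³) → container 1 (remaining 12 m³)
C3 (17 m³) → container 2 (remaining 23 m³)
C4 (17 m³) → container 2 (remaining 6 m³)
C5 (17 m³) → container 3 (remaining 23 m³)
C6 (14 m³) → container 3 (remaining 9 m³)
C7 (15 m³) → container 4 (remaining 25 m³)
C8 (16 m³) → container 4 (remaining 9 m³)
C9 (15 m³) → container 5 (remaining 25 m³)
C10 (16 m³) → container 5 (remaining 9 m³)
C11 (13 m³) → container 6 (remaining 27 m³)
C12 (16 m³) → container 6 (remaining 11 m³)
C13 (16 m³) → container 7 (remaining 24 m³)
C14 (13 m³) → container 7 (remaining 11 m³)
C15 (14 m³) → container 8 (remaining 26 m³)
C16 (13 m³) → container 8 (remaining 13 m³)
8 containers × 40 m³ = 320 m³; used 240 m³; unused 80 m³.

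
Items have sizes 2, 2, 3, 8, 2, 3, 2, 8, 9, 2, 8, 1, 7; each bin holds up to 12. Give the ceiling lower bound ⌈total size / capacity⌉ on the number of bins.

5

Total size = 2 + 2 + 3 + 8 + 2 + 3 + 2 + 8 + 9 + 2 + 8 + 1 + 7 = 57.
⌈57 / 12⌉ = 5.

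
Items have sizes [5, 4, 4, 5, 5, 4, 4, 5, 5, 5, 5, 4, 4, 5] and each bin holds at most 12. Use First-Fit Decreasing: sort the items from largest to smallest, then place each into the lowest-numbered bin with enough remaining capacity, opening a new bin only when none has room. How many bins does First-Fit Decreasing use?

6 bins

Sorted descending: 5, 5, 5, 5, 5, 5, 5, 5, 4, 4, 4, 4, 4, 4.
bin 1: place 5, 7 left
bin 1: place 5, 2 left
bin 2: place 5, 7 left
bin 2: place 5, 2 left
bin 3: place 5, 7 left
bin 3: place 5, 2 left
bin 4: place 5, 7 left
bin 4: place 5, 2 left
bin 5: place 4, 8 left
bin 5: place 4, 4 left
bin 5: place 4, 0 left
bin 6: place 4, 8 left
bin 6: place 4, 4 left
bin 6: place 4, 0 left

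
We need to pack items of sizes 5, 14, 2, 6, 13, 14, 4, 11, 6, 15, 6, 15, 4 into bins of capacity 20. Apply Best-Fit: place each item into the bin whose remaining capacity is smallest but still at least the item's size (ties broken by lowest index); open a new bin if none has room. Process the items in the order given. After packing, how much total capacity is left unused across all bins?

bin 1: place 5, 15 left
bin 1: place 14, 1 left
bin 2: place 2, 18 left
bin 2: place 6, 12 left
bin 3: place 13, 7 left
bin 4: place 14, 6 left
bin 4: place 4, 2 left
bin 2: place 11, 1 left
bin 3: place 6, 1 left
bin 5: place 15, 5 left
bin 6: place 6, 14 left
bin 7: place 15, 5 left
bin 5: place 4, 1 left
7 bins × 20 = 140; used 115; unused 25.

25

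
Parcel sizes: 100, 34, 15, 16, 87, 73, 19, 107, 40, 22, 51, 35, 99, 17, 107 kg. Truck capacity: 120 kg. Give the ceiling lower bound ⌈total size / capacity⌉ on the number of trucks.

Total size = 100 + 34 + 15 + 16 + 87 + 73 + 19 + 107 + 40 + 22 + 51 + 35 + 99 + 17 + 107 = 822 kg.
⌈822 / 120⌉ = 7.

7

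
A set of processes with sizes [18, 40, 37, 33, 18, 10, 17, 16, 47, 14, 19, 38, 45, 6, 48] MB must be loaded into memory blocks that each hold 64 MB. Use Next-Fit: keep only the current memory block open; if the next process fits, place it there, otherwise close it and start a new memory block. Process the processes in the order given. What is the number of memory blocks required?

Put 18 MB in memory block 1; 46 MB remain.
Put 40 MB in memory block 1; 6 MB remain.
Put 37 MB in memory block 2; 27 MB remain.
Put 33 MB in memory block 3; 31 MB remain.
Put 18 MB in memory block 3; 13 MB remain.
Put 10 MB in memory block 3; 3 MB remain.
Put 17 MB in memory block 4; 47 MB remain.
Put 16 MB in memory block 4; 31 MB remain.
Put 47 MB in memory block 5; 17 MB remain.
Put 14 MB in memory block 5; 3 MB remain.
Put 19 MB in memory block 6; 45 MB remain.
Put 38 MB in memory block 6; 7 MB remain.
Put 45 MB in memory block 7; 19 MB remain.
Put 6 MB in memory block 7; 13 MB remain.
Put 48 MB in memory block 8; 16 MB remain.

8 memory blocks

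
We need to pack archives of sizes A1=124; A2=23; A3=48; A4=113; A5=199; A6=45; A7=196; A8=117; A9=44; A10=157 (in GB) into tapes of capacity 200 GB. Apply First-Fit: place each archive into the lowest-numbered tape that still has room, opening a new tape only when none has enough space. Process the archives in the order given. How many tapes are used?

Put A1 (124 GB) in tape 1; 76 GB remain.
Put A2 (23 GB) in tape 1; 53 GB remain.
Put A3 (48 GB) in tape 1; 5 GB remain.
Put A4 (113 GB) in tape 2; 87 GB remain.
Put A5 (199 GB) in tape 3; 1 GB remain.
Put A6 (45 GB) in tape 2; 42 GB remain.
Put A7 (196 GB) in tape 4; 4 GB remain.
Put A8 (117 GB) in tape 5; 83 GB remain.
Put A9 (44 GB) in tape 5; 39 GB remain.
Put A10 (157 GB) in tape 6; 43 GB remain.

6 tapes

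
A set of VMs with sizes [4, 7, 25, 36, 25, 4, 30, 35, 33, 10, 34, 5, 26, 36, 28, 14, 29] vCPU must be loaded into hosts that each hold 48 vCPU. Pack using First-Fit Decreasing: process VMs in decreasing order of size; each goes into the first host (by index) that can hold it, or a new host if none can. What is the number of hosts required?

11 hosts

Sorted descending: 36, 36, 35, 34, 33, 30, 29, 28, 26, 25, 25, 14, 10, 7, 5, 4, 4.
Put 36 vCPU in host 1; 12 vCPU remain.
Put 36 vCPU in host 2; 12 vCPU remain.
Put 35 vCPU in host 3; 13 vCPU remain.
Put 34 vCPU in host 4; 14 vCPU remain.
Put 33 vCPU in host 5; 15 vCPU remain.
Put 30 vCPU in host 6; 18 vCPU remain.
Put 29 vCPU in host 7; 19 vCPU remain.
Put 28 vCPU in host 8; 20 vCPU remain.
Put 26 vCPU in host 9; 22 vCPU remain.
Put 25 vCPU in host 10; 23 vCPU remain.
Put 25 vCPU in host 11; 23 vCPU remain.
Put 14 vCPU in host 4; 0 vCPU remain.
Put 10 vCPU in host 1; 2 vCPU remain.
Put 7 vCPU in host 2; 5 vCPU remain.
Put 5 vCPU in host 2; 0 vCPU remain.
Put 4 vCPU in host 3; 9 vCPU remain.
Put 4 vCPU in host 3; 5 vCPU remain.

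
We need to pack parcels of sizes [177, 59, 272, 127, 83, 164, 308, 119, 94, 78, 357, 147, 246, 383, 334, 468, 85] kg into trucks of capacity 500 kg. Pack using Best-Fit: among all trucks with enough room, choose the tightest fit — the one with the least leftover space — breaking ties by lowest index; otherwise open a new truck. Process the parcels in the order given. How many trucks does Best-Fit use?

truck 1: place 177 kg, 323 kg left
truck 1: place 59 kg, 264 kg left
truck 2: place 272 kg, 228 kg left
truck 2: place 127 kg, 101 kg left
truck 2: place 83 kg, 18 kg left
truck 1: place 164 kg, 100 kg left
truck 3: place 308 kg, 192 kg left
truck 3: place 119 kg, 73 kg left
truck 1: place 94 kg, 6 kg left
truck 4: place 78 kg, 422 kg left
truck 4: place 357 kg, 65 kg left
truck 5: place 147 kg, 353 kg left
truck 5: place 246 kg, 107 kg left
truck 6: place 383 kg, 117 kg left
truck 7: place 334 kg, 166 kg left
truck 8: place 468 kg, 32 kg left
truck 5: place 85 kg, 22 kg left
Final trucks: [177,59,164,94] [272,127,83] [308,119] [78,357] [147,246,85] [383] [334] [468].

8 trucks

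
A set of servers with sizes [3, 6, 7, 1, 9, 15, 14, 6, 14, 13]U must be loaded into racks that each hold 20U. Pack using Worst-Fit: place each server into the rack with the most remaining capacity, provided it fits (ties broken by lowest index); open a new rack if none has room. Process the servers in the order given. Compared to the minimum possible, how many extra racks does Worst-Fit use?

1

Worst-Fit: [3,6,7,1] [9,6] [15] [14] [14] [13] → 6 racks.
Total size 88U; any packing needs at least ⌈88/20⌉ = 5 racks.
An optimal packing achieves that bound: [15,3,1] [14,6] [14,6] [13,7] [9] → 5 racks.
Excess: 6 − 5 = 1.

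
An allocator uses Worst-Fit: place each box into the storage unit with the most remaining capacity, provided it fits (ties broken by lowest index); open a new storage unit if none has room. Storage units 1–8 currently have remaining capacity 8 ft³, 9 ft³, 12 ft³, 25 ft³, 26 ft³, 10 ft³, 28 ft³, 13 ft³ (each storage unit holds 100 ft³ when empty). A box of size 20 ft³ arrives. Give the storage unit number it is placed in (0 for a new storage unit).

7

Storage units with room: storage unit 4 (25 ft³), storage unit 5 (26 ft³), storage unit 7 (28 ft³).
Most room is storage unit 7 with 28 ft³ free.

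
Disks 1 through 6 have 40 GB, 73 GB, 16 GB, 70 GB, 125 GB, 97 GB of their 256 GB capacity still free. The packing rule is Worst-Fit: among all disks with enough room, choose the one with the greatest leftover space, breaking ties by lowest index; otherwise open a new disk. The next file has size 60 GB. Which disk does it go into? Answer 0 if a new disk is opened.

5

Disks with room: disk 2 (73 GB), disk 4 (70 GB), disk 5 (125 GB), disk 6 (97 GB).
Most room is disk 5 with 125 GB free.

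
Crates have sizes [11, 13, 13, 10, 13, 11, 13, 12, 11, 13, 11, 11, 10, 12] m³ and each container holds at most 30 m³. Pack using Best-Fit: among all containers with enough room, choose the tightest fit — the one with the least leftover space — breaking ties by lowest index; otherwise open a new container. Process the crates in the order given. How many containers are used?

7

Put 11 m³ in container 1; 19 m³ remain.
Put 13 m³ in container 1; 6 m³ remain.
Put 13 m³ in container 2; 17 m³ remain.
Put 10 m³ in container 2; 7 m³ remain.
Put 13 m³ in container 3; 17 m³ remain.
Put 11 m³ in container 3; 6 m³ remain.
Put 13 m³ in container 4; 17 m³ remain.
Put 12 m³ in container 4; 5 m³ remain.
Put 11 m³ in container 5; 19 m³ remain.
Put 13 m³ in container 5; 6 m³ remain.
Put 11 m³ in container 6; 19 m³ remain.
Put 11 m³ in container 6; 8 m³ remain.
Put 10 m³ in container 7; 20 m³ remain.
Put 12 m³ in container 7; 8 m³ remain.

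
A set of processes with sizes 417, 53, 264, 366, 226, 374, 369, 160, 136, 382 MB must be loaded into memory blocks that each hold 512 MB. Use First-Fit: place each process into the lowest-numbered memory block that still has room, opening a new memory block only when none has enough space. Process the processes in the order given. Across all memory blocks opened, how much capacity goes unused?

837

memory block 1: place 417 MB, 95 MB left
memory block 1: place 53 MB, 42 MB left
memory block 2: place 264 MB, 248 MB left
memory block 3: place 366 MB, 146 MB left
memory block 2: place 226 MB, 22 MB left
memory block 4: place 374 MB, 138 MB left
memory block 5: place 369 MB, 143 MB left
memory block 6: place 160 MB, 352 MB left
memory block 3: place 136 MB, 10 MB left
memory block 7: place 382 MB, 130 MB left
7 memory blocks × 512 MB = 3584 MB; used 2747 MB; unused 837 MB.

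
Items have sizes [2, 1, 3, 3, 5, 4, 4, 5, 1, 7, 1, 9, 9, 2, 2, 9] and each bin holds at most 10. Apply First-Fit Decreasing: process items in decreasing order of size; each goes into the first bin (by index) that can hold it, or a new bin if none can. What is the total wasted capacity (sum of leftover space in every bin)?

Sorted descending: 9, 9, 9, 7, 5, 5, 4, 4, 3, 3, 2, 2, 2, 1, 1, 1.
Put 9 in bin 1; 1 remain.
Put 9 in bin 2; 1 remain.
Put 9 in bin 3; 1 remain.
Put 7 in bin 4; 3 remain.
Put 5 in bin 5; 5 remain.
Put 5 in bin 5; 0 remain.
Put 4 in bin 6; 6 remain.
Put 4 in bin 6; 2 remain.
Put 3 in bin 4; 0 remain.
Put 3 in bin 7; 7 remain.
Put 2 in bin 6; 0 remain.
Put 2 in bin 7; 5 remain.
Put 2 in bin 7; 3 remain.
Put 1 in bin 1; 0 remain.
Put 1 in bin 2; 0 remain.
Put 1 in bin 3; 0 remain.
7 bins × 10 = 70; used 67; unused 3.

3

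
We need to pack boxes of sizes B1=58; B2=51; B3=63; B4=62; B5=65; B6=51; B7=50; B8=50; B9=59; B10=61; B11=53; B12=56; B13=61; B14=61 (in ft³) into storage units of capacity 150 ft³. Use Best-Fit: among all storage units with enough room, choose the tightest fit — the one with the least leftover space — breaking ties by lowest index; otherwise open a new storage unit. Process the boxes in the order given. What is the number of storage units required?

7 storage units

storage unit 1: place B1 (58 ft³), 92 ft³ left
storage unit 1: place B2 (51 ft³), 41 ft³ left
storage unit 2: place B3 (63 ft³), 87 ft³ left
storage unit 2: place B4 (62 ft³), 25 ft³ left
storage unit 3: place B5 (65 ft³), 85 ft³ left
storage unit 3: place B6 (51 ft³), 34 ft³ left
storage unit 4: place B7 (50 ft³), 100 ft³ left
storage unit 4: place B8 (50 ft³), 50 ft³ left
storage unit 5: place B9 (59 ft³), 91 ft³ left
storage unit 5: place B10 (61 ft³), 30 ft³ left
storage unit 6: place B11 (53 ft³), 97 ft³ left
storage unit 6: place B12 (56 ft³), 41 ft³ left
storage unit 7: place B13 (61 ft³), 89 ft³ left
storage unit 7: place B14 (61 ft³), 28 ft³ left
Final storage units: [58,51] [63,62] [65,51] [50,50] [59,61] [53,56] [61,61].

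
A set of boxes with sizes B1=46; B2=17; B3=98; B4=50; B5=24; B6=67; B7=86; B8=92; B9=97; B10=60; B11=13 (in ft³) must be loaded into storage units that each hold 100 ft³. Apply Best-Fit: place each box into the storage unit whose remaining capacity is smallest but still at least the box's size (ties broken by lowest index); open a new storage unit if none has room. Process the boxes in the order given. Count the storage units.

8

B1 (46 ft³) → storage unit 1 (remaining 54 ft³)
B2 (17 ft³) → storage unit 1 (remaining 37 ft³)
B3 (98 ft³) → storage unit 2 (remaining 2 ft³)
B4 (50 ft³) → storage unit 3 (remaining 50 ft³)
B5 (24 ft³) → storage unit 1 (remaining 13 ft³)
B6 (67 ft³) → storage unit 4 (remaining 33 ft³)
B7 (86 ft³) → storage unit 5 (remaining 14 ft³)
B8 (92 ft³) → storage unit 6 (remaining 8 ft³)
B9 (97 ft³) → storage unit 7 (remaining 3 ft³)
B10 (60 ft³) → storage unit 8 (remaining 40 ft³)
B11 (13 ft³) → storage unit 1 (remaining 0 ft³)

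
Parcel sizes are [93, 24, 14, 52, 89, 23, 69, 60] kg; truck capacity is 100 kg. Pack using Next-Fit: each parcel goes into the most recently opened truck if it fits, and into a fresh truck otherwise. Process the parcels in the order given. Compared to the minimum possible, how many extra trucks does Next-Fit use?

0

Next-Fit: [93] [24,14,52] [89] [23,69] [60] → 5 trucks.
Total size 424 kg; any packing needs at least ⌈424/100⌉ = 5 trucks.
So 5 is already optimal.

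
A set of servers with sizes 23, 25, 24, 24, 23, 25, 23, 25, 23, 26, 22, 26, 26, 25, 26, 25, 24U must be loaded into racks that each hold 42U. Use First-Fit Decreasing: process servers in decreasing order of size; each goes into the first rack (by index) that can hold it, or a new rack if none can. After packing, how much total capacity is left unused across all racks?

Sorted descending: 26, 26, 26, 26, 25, 25, 25, 25, 25, 24, 24, 24, 23, 23, 23, 23, 22.
Put 26U in rack 1; 16U remain.
Put 26U in rack 2; 16U remain.
Put 26U in rack 3; 16U remain.
Put 26U in rack 4; 16U remain.
Put 25U in rack 5; 17U remain.
Put 25U in rack 6; 17U remain.
Put 25U in rack 7; 17U remain.
Put 25U in rack 8; 17U remain.
Put 25U in rack 9; 17U remain.
Put 24U in rack 10; 18U remain.
Put 24U in rack 11; 18U remain.
Put 24U in rack 12; 18U remain.
Put 23U in rack 13; 19U remain.
Put 23U in rack 14; 19U remain.
Put 23U in rack 15; 19U remain.
Put 23U in rack 16; 19U remain.
Put 22U in rack 17; 20U remain.
17 racks × 42U = 714U; used 415U; unused 299U.

299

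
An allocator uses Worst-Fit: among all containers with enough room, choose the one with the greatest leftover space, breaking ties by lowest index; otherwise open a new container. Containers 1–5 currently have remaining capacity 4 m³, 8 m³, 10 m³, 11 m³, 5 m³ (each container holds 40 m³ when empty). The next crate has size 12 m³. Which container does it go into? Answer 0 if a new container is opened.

No container has ≥ 12 m³ free, so a new container is opened.

0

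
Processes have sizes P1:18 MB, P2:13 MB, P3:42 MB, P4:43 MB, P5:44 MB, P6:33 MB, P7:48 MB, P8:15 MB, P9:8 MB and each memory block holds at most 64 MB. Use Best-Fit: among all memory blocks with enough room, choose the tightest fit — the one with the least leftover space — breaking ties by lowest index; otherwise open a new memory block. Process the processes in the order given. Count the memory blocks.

5

Put P1 (18 MB) in memory block 1; 46 MB remain.
Put P2 (13 MB) in memory block 1; 33 MB remain.
Put P3 (42 MB) in memory block 2; 22 MB remain.
Put P4 (43 MB) in memory block 3; 21 MB remain.
Put P5 (44 MB) in memory block 4; 20 MB remain.
Put P6 (33 MB) in memory block 1; 0 MB remain.
Put P7 (48 MB) in memory block 5; 16 MB remain.
Put P8 (15 MB) in memory block 5; 1 MB remain.
Put P9 (8 MB) in memory block 4; 12 MB remain.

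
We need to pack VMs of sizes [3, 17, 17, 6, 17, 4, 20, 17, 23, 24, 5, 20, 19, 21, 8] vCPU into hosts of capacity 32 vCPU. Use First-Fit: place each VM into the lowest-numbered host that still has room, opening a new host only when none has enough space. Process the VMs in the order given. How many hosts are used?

host 1: place 3 vCPU, 29 vCPU left
host 1: place 17 vCPU, 12 vCPU left
host 2: place 17 vCPU, 15 vCPU left
host 1: place 6 vCPU, 6 vCPU left
host 3: place 17 vCPU, 15 vCPU left
host 1: place 4 vCPU, 2 vCPU left
host 4: place 20 vCPU, 12 vCPU left
host 5: place 17 vCPU, 15 vCPU left
host 6: place 23 vCPU, 9 vCPU left
host 7: place 24 vCPU, 8 vCPU left
host 2: place 5 vCPU, 10 vCPU left
host 8: place 20 vCPU, 12 vCPU left
host 9: place 19 vCPU, 13 vCPU left
host 10: place 21 vCPU, 11 vCPU left
host 2: place 8 vCPU, 2 vCPU left

10 hosts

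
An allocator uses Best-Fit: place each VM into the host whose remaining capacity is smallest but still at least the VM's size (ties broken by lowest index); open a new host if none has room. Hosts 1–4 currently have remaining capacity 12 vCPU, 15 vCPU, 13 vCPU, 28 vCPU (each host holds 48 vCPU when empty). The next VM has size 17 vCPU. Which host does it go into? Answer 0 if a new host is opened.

Hosts with room: host 4 (28 vCPU).
Tightest fit is host 4 with 28 vCPU free.

4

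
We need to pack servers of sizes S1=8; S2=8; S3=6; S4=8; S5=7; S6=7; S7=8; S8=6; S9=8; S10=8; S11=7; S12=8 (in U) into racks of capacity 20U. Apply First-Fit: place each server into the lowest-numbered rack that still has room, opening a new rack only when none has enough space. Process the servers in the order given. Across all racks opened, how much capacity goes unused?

31

Put S1 (8U) in rack 1; 12U remain.
Put S2 (8U) in rack 1; 4U remain.
Put S3 (6U) in rack 2; 14U remain.
Put S4 (8U) in rack 2; 6U remain.
Put S5 (7U) in rack 3; 13U remain.
Put S6 (7U) in rack 3; 6U remain.
Put S7 (8U) in rack 4; 12U remain.
Put S8 (6U) in rack 2; 0U remain.
Put S9 (8U) in rack 4; 4U remain.
Put S10 (8U) in rack 5; 12U remain.
Put S11 (7U) in rack 5; 5U remain.
Put S12 (8U) in rack 6; 12U remain.
6 racks × 20U = 120U; used 89U; unused 31U.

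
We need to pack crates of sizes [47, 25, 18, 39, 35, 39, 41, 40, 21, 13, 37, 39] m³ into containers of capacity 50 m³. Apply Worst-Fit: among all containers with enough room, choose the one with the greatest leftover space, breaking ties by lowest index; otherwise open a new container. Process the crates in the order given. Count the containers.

10

container 1: place 47 m³, 3 m³ left
container 2: place 25 m³, 25 m³ left
container 2: place 18 m³, 7 m³ left
container 3: place 39 m³, 11 m³ left
container 4: place 35 m³, 15 m³ left
container 5: place 39 m³, 11 m³ left
container 6: place 41 m³, 9 m³ left
container 7: place 40 m³, 10 m³ left
container 8: place 21 m³, 29 m³ left
container 8: place 13 m³, 16 m³ left
container 9: place 37 m³, 13 m³ left
container 10: place 39 m³, 11 m³ left
Final containers: [47] [25,18] [39] [35] [39] [41] [40] [21,13] [37] [39].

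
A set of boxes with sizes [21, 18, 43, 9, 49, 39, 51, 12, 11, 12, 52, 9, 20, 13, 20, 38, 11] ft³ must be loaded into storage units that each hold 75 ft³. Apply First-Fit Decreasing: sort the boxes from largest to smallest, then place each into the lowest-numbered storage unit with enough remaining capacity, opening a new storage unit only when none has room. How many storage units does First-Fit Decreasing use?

Sorted descending: 52, 51, 49, 43, 39, 38, 21, 20, 20, 18, 13, 12, 12, 11, 11, 9, 9.
Put 52 ft³ in storage unit 1; 23 ft³ remain.
Put 51 ft³ in storage unit 2; 24 ft³ remain.
Put 49 ft³ in storage unit 3; 26 ft³ remain.
Put 43 ft³ in storage unit 4; 32 ft³ remain.
Put 39 ft³ in storage unit 5; 36 ft³ remain.
Put 38 ft³ in storage unit 6; 37 ft³ remain.
Put 21 ft³ in storage unit 1; 2 ft³ remain.
Put 20 ft³ in storage unit 2; 4 ft³ remain.
Put 20 ft³ in storage unit 3; 6 ft³ remain.
Put 18 ft³ in storage unit 4; 14 ft³ remain.
Put 13 ft³ in storage unit 4; 1 ft³ remain.
Put 12 ft³ in storage unit 5; 24 ft³ remain.
Put 12 ft³ in storage unit 5; 12 ft³ remain.
Put 11 ft³ in storage unit 5; 1 ft³ remain.
Put 11 ft³ in storage unit 6; 26 ft³ remain.
Put 9 ft³ in storage unit 6; 17 ft³ remain.
Put 9 ft³ in storage unit 6; 8 ft³ remain.

6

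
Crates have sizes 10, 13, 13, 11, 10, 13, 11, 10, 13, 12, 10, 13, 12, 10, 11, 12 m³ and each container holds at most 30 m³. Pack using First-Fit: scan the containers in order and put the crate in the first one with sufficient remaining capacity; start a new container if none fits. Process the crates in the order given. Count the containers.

10 m³ → container 1 (remaining 20 m³)
13 m³ → container 1 (remaining 7 m³)
13 m³ → container 2 (remaining 17 m³)
11 m³ → container 2 (remaining 6 m³)
10 m³ → container 3 (remaining 20 m³)
13 m³ → container 3 (remaining 7 m³)
11 m³ → container 4 (remaining 19 m³)
10 m³ → container 4 (remaining 9 m³)
13 m³ → container 5 (remaining 17 m³)
12 m³ → container 5 (remaining 5 m³)
10 m³ → container 6 (remaining 20 m³)
13 m³ → container 6 (remaining 7 m³)
12 m³ → container 7 (remaining 18 m³)
10 m³ → container 7 (remaining 8 m³)
11 m³ → container 8 (remaining 19 m³)
12 m³ → container 8 (remaining 7 m³)

8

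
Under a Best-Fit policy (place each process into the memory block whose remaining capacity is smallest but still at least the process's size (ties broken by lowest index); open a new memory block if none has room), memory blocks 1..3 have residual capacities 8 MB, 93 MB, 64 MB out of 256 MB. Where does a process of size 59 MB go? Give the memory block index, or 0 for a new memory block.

3

Memory blocks with room: memory block 2 (93 MB), memory block 3 (64 MB).
Tightest fit is memory block 3 with 64 MB free.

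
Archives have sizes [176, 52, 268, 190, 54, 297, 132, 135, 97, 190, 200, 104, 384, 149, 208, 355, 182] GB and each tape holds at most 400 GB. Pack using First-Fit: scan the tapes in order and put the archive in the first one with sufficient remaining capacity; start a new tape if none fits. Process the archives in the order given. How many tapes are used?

Put 176 GB in tape 1; 224 GB remain.
Put 52 GB in tape 1; 172 GB remain.
Put 268 GB in tape 2; 132 GB remain.
Put 190 GB in tape 3; 210 GB remain.
Put 54 GB in tape 1; 118 GB remain.
Put 297 GB in tape 4; 103 GB remain.
Put 132 GB in tape 2; 0 GB remain.
Put 135 GB in tape 3; 75 GB remain.
Put 97 GB in tape 1; 21 GB remain.
Put 190 GB in tape 5; 210 GB remain.
Put 200 GB in tape 5; 10 GB remain.
Put 104 GB in tape 6; 296 GB remain.
Put 384 GB in tape 7; 16 GB remain.
Put 149 GB in tape 6; 147 GB remain.
Put 208 GB in tape 8; 192 GB remain.
Put 355 GB in tape 9; 45 GB remain.
Put 182 GB in tape 8; 10 GB remain.

9 tapes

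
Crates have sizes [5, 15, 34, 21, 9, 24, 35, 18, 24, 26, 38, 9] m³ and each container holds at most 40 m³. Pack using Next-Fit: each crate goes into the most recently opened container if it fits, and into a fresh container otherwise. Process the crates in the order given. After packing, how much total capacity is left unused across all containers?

142

Put 5 m³ in container 1; 35 m³ remain.
Put 15 m³ in container 1; 20 m³ remain.
Put 34 m³ in container 2; 6 m³ remain.
Put 21 m³ in container 3; 19 m³ remain.
Put 9 m³ in container 3; 10 m³ remain.
Put 24 m³ in container 4; 16 m³ remain.
Put 35 m³ in container 5; 5 m³ remain.
Put 18 m³ in container 6; 22 m³ remain.
Put 24 m³ in container 7; 16 m³ remain.
Put 26 m³ in container 8; 14 m³ remain.
Put 38 m³ in container 9; 2 m³ remain.
Put 9 m³ in container 10; 31 m³ remain.
10 containers × 40 m³ = 400 m³; used 258 m³; unused 142 m³.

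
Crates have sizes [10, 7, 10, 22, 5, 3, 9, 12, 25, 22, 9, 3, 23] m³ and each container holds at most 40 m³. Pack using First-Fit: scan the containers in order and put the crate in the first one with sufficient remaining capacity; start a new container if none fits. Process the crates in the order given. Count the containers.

5

10 m³ → container 1 (remaining 30 m³)
7 m³ → container 1 (remaining 23 m³)
10 m³ → container 1 (remaining 13 m³)
22 m³ → container 2 (remaining 18 m³)
5 m³ → container 1 (remaining 8 m³)
3 m³ → container 1 (remaining 5 m³)
9 m³ → container 2 (remaining 9 m³)
12 m³ → container 3 (remaining 28 m³)
25 m³ → container 3 (remaining 3 m³)
22 m³ → container 4 (remaining 18 m³)
9 m³ → container 2 (remaining 0 m³)
3 m³ → container 1 (remaining 2 m³)
23 m³ → container 5 (remaining 17 m³)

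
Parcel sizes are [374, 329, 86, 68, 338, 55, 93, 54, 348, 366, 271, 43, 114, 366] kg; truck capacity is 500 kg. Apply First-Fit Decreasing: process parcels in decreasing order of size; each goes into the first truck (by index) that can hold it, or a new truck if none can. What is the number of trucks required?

Sorted descending: 374, 366, 366, 348, 338, 329, 271, 114, 93, 86, 68, 55, 54, 43.
truck 1: place 374 kg, 126 kg left
truck 2: place 366 kg, 134 kg left
truck 3: place 366 kg, 134 kg left
truck 4: place 348 kg, 152 kg left
truck 5: place 338 kg, 162 kg left
truck 6: place 329 kg, 171 kg left
truck 7: place 271 kg, 229 kg left
truck 1: place 114 kg, 12 kg left
truck 2: place 93 kg, 41 kg left
truck 3: place 86 kg, 48 kg left
truck 4: place 68 kg, 84 kg left
truck 4: place 55 kg, 29 kg left
truck 5: place 54 kg, 108 kg left
truck 3: place 43 kg, 5 kg left

7 trucks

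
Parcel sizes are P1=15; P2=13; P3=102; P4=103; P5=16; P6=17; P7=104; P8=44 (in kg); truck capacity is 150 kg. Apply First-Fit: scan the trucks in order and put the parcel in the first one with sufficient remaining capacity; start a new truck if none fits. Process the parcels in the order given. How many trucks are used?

3

Put P1 (15 kg) in truck 1; 135 kg remain.
Put P2 (13 kg) in truck 1; 122 kg remain.
Put P3 (102 kg) in truck 1; 20 kg remain.
Put P4 (103 kg) in truck 2; 47 kg remain.
Put P5 (16 kg) in truck 1; 4 kg remain.
Put P6 (17 kg) in truck 2; 30 kg remain.
Put P7 (104 kg) in truck 3; 46 kg remain.
Put P8 (44 kg) in truck 3; 2 kg remain.
Final trucks: [15,13,102,16] [103,17] [104,44].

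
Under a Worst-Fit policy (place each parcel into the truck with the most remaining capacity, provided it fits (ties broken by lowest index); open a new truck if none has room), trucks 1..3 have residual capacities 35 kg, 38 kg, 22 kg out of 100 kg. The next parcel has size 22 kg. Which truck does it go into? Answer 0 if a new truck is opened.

Trucks with room: truck 1 (35 kg), truck 2 (38 kg), truck 3 (22 kg).
Most room is truck 2 with 38 kg free.

2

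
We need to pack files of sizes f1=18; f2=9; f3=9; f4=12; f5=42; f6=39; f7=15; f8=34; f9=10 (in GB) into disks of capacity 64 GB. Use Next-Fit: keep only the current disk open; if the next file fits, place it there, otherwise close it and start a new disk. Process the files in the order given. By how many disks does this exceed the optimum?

Next-Fit: [18,9,9,12] [42] [39,15] [34,10] → 4 disks.
Total size 188 GB; any packing needs at least ⌈188/64⌉ = 3 disks.
An optimal packing achieves that bound: [42,18] [39,15,10] [34,12,9,9] → 3 disks.
Excess: 4 − 3 = 1.

1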